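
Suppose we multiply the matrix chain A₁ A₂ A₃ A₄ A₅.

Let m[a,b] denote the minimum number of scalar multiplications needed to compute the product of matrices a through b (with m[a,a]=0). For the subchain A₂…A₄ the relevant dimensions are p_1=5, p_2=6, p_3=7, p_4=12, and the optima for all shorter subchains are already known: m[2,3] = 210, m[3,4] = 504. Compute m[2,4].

630

m[2,4] = min over k∈[2,3] of m[2,k]+m[k+1,4]+p_{1}·p_k·p_{4}.
k=2: 0 + 504 + 5·6·12 = 864; k=3: 210 + 0 + 5·7·12 = 630.
Minimum: 630 at k=3.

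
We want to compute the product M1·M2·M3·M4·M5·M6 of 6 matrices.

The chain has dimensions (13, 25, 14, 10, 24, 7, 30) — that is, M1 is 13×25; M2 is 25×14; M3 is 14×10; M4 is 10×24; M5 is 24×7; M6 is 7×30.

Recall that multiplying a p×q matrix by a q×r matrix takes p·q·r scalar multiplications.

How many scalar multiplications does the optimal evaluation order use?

10115

Adjacent pairs: M1M2 = 13·25·14 = 4550; M2M3 = 25·14·10 = 3500; M3M4 = 14·10·24 = 3360; M4M5 = 10·24·7 = 1680; M5M6 = 24·7·30 = 5040.
Length 3: M1..M3: k=1: 0+3500+13·25·10=6750; k=2: 4550+0+13·14·10=6370 → min 6370 | M2..M4: k=2: 0+3360+25·14·24=11760; k=3: 3500+0+25·10·24=9500 → min 9500 | M3..M5: k=3: 0+1680+14·10·7=2660; k=4: 3360+0+14·24·7=5712 → min 2660 | M4..M6: k=4: 0+5040+10·24·30=12240; k=5: 1680+0+10·7·30=3780 → min 3780.
Length 4: M1..M4: k=1: 0+9500+13·25·24=17300; k=2: 4550+3360+13·14·24=12278; k=3: 6370+0+13·10·24=9490 → min 9490 | M2..M5: k=2: 0+2660+25·14·7=5110; k=3: 3500+1680+25·10·7=6930; k=4: 9500+0+25·24·7=13700 → min 5110 | M3..M6: k=3: 0+3780+14·10·30=7980; k=4: 3360+5040+14·24·30=18480; k=5: 2660+0+14·7·30=5600 → min 5600.
Length 5: M1..M5: k=1: 0+5110+13·25·7=7385; k=2: 4550+2660+13·14·7=8484; k=3: 6370+1680+13·10·7=8960; k=4: 9490+0+13·24·7=11674 → min 7385 | M2..M6: k=2: 0+5600+25·14·30=16100; k=3: 3500+3780+25·10·30=14780; k=4: 9500+5040+25·24·30=32540; k=5: 5110+0+25·7·30=10360 → min 10360.
Length 6: M1..M6: k=1: 0+10360+13·25·30=20110; k=2: 4550+5600+13·14·30=15610; k=3: 6370+3780+13·10·30=14050; k=4: 9490+5040+13·24·30=23890; k=5: 7385+0+13·7·30=10115 → min 10115.
Optimal order: ((M1·(M2·(M3·(M4·M5))))·M6) with cost 10115.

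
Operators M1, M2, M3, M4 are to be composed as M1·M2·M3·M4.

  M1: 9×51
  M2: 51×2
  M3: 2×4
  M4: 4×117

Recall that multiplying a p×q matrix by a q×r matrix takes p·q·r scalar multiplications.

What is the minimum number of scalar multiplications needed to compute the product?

Adjacent pairs: M1M2 = 9·51·2 = 918; M2M3 = 51·2·4 = 408; M3M4 = 2·4·117 = 936.
Length 3: M1..M3: k=1: 0+408+9·51·4=2244; k=2: 918+0+9·2·4=990 → min 990 | M2..M4: k=2: 0+936+51·2·117=12870; k=3: 408+0+51·4·117=24276 → min 12870.
Length 4: M1..M4: k=1: 0+12870+9·51·117=66573; k=2: 918+936+9·2·117=3960; k=3: 990+0+9·4·117=5202 → min 3960.
Optimal order: ((M1·M2)·(M3·M4)) with cost 3960.

3960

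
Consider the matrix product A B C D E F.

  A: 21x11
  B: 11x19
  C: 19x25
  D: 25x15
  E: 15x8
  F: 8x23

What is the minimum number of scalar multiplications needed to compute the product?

Adjacent pairs: AB = 21·11·19 = 4389; BC = 11·19·25 = 5225; CD = 19·25·15 = 7125; DE = 25·15·8 = 3000; EF = 15·8·23 = 2760.
Length 3: A..C: k=1: 0+5225+21·11·25=11000; k=2: 4389+0+21·19·25=14364 → min 11000 | B..D: k=2: 0+7125+11·19·15=10260; k=3: 5225+0+11·25·15=9350 → min 9350 | C..E: k=3: 0+3000+19·25·8=6800; k=4: 7125+0+19·15·8=9405 → min 6800 | D..F: k=4: 0+2760+25·15·23=11385; k=5: 3000+0+25·8·23=7600 → min 7600.
Length 4: A..D: k=1: 0+9350+21·11·15=12815; k=2: 4389+7125+21·19·15=17499; k=3: 11000+0+21·25·15=18875 → min 12815 | B..E: k=2: 0+6800+11·19·8=8472; k=3: 5225+3000+11·25·8=10425; k=4: 9350+0+11·15·8=10670 → min 8472 | C..F: k=3: 0+7600+19·25·23=18525; k=4: 7125+2760+19·15·23=16440; k=5: 6800+0+19·8·23=10296 → min 10296.
Length 5: A..E: k=1: 0+8472+21·11·8=10320; k=2: 4389+6800+21·19·8=14381; k=3: 11000+3000+21·25·8=18200; k=4: 12815+0+21·15·8=15335 → min 10320 | B..F: k=2: 0+10296+11·19·23=15103; k=3: 5225+7600+11·25·23=19150; k=4: 9350+2760+11·15·23=15905; k=5: 8472+0+11·8·23=10496 → min 10496.
Length 6: A..F: k=1: 0+10496+21·11·23=15809; k=2: 4389+10296+21·19·23=23862; k=3: 11000+7600+21·25·23=30675; k=4: 12815+2760+21·15·23=22820; k=5: 10320+0+21·8·23=14184 → min 14184.
Optimal order: ((A (B (C (D E)))) F) with cost 14184.

14184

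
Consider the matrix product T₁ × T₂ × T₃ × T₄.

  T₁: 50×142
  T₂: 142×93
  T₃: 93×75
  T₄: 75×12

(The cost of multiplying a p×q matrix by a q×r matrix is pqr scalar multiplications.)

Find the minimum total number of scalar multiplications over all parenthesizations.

Adjacent pairs: T₁T₂ = 50·142·93 = 660300; T₂T₃ = 142·93·75 = 990450; T₃T₄ = 93·75·12 = 83700.
Length 3: T₁..T₃: k=1: 0+990450+50·142·75=1522950; k=2: 660300+0+50·93·75=1009050 → min 1009050 | T₂..T₄: k=2: 0+83700+142·93·12=242172; k=3: 990450+0+142·75·12=1118250 → min 242172.
Length 4: T₁..T₄: k=1: 0+242172+50·142·12=327372; k=2: 660300+83700+50·93·12=799800; k=3: 1009050+0+50·75·12=1054050 → min 327372.
Optimal order: (T₁ × (T₂ × (T₃ × T₄))) with cost 327372.

327372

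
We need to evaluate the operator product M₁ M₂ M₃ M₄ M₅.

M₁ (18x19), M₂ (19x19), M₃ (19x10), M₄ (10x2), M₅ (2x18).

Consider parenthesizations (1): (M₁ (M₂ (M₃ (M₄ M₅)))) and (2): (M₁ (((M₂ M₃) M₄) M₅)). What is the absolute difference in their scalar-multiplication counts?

5604

Order (1) = (M₁ (M₂ (M₃ (M₄ M₅)))): (M₄ M₅): 10×2 by 2×18 → 10×18, cost 10·2·18 = 360; (M₃ (M₄ M₅)): 19×10 by 10×18 → 19×18, cost 19·10·18 = 3420; cumulative 3780; (M₂ (M₃ (M₄ M₅))): 19×19 by 19×18 → 19×18, cost 19·19·18 = 6498; cumulative 10278; (M₁ (M₂ (M₃ (M₄ M₅)))): 18×19 by 19×18 → 18×18, cost 18·19·18 = 6156; cumulative 16434. Total 16434.
Order (2) = (M₁ (((M₂ M₃) M₄) M₅)): (M₂ M₃): 19×19 by 19×10 → 19×10, cost 19·19·10 = 3610; ((M₂ M₃) M₄): 19×10 by 10×2 → 19×2, cost 19·10·2 = 380; cumulative 3990; (((M₂ M₃) M₄) M₅): 19×2 by 2×18 → 19×18, cost 19·2·18 = 684; cumulative 4674; (M₁ (((M₂ M₃) M₄) M₅)): 18×19 by 19×18 → 18×18, cost 18·19·18 = 6156; cumulative 10830. Total 10830.
Difference: |16434 − 10830| = 5604.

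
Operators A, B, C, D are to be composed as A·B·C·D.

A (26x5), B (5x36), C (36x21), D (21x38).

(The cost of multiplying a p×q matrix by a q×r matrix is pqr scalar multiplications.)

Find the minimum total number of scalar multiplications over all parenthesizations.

12710

Adjacent pairs: AB = 26·5·36 = 4680; BC = 5·36·21 = 3780; CD = 36·21·38 = 28728.
Length 3: A..C: k=1: 0+3780+26·5·21=6510; k=2: 4680+0+26·36·21=24336 → min 6510 | B..D: k=2: 0+28728+5·36·38=35568; k=3: 3780+0+5·21·38=7770 → min 7770.
Length 4: A..D: k=1: 0+7770+26·5·38=12710; k=2: 4680+28728+26·36·38=68976; k=3: 6510+0+26·21·38=27258 → min 12710.
Optimal order: (A·((B·C)·D)) with cost 12710.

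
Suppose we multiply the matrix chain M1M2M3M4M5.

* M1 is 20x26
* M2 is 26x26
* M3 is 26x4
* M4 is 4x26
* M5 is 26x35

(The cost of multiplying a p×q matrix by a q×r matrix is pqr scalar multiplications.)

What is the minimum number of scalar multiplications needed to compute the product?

11224

Adjacent pairs: M1M2 = 20·26·26 = 13520; M2M3 = 26·26·4 = 2704; M3M4 = 26·4·26 = 2704; M4M5 = 4·26·35 = 3640.
Length 3: M1..M3: k=1: 0+2704+20·26·4=4784; k=2: 13520+0+20·26·4=15600 → min 4784 | M2..M4: k=2: 0+2704+26·26·26=20280; k=3: 2704+0+26·4·26=5408 → min 5408 | M3..M5: k=3: 0+3640+26·4·35=7280; k=4: 2704+0+26·26·35=26364 → min 7280.
Length 4: M1..M4: k=1: 0+5408+20·26·26=18928; k=2: 13520+2704+20·26·26=29744; k=3: 4784+0+20·4·26=6864 → min 6864 | M2..M5: k=2: 0+7280+26·26·35=30940; k=3: 2704+3640+26·4·35=9984; k=4: 5408+0+26·26·35=29068 → min 9984.
Length 5: M1..M5: k=1: 0+9984+20·26·35=28184; k=2: 13520+7280+20·26·35=39000; k=3: 4784+3640+20·4·35=11224; k=4: 6864+0+20·26·35=25064 → min 11224.
Optimal order: ((M1(M2M3))(M4M5)) with cost 11224.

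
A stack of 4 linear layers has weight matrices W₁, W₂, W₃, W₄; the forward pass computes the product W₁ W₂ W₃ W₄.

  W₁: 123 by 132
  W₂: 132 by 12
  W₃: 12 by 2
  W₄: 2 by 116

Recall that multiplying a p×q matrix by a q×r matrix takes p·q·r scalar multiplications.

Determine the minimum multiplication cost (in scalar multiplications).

64176

Adjacent pairs: W₁W₂ = 123·132·12 = 194832; W₂W₃ = 132·12·2 = 3168; W₃W₄ = 12·2·116 = 2784.
Length 3: W₁..W₃: k=1: 0+3168+123·132·2=35640; k=2: 194832+0+123·12·2=197784 → min 35640 | W₂..W₄: k=2: 0+2784+132·12·116=186528; k=3: 3168+0+132·2·116=33792 → min 33792.
Length 4: W₁..W₄: k=1: 0+33792+123·132·116=1917168; k=2: 194832+2784+123·12·116=368832; k=3: 35640+0+123·2·116=64176 → min 64176.
Optimal order: ((W₁ (W₂ W₃)) W₄) with cost 64176.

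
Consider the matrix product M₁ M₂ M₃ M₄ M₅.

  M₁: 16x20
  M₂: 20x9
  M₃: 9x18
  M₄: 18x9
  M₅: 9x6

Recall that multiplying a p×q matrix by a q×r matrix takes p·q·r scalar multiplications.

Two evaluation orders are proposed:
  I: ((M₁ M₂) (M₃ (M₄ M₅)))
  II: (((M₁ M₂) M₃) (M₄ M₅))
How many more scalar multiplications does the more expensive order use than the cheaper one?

Order I = ((M₁ M₂) (M₃ (M₄ M₅))): (M₁ M₂): 16×20 by 20×9 → 16×9, cost 16·20·9 = 2880; (M₄ M₅): 18×9 by 9×6 → 18×6, cost 18·9·6 = 972; (M₃ (M₄ M₅)): 9×18 by 18×6 → 9×6, cost 9·18·6 = 972; cumulative 1944; ((M₁ M₂) (M₃ (M₄ M₅))): 16×9 by 9×6 → 16×6, cost 16·9·6 = 864; cumulative 5688. Total 5688.
Order II = (((M₁ M₂) M₃) (M₄ M₅)): (M₁ M₂): 16×20 by 20×9 → 16×9, cost 16·20·9 = 2880; ((M₁ M₂) M₃): 16×9 by 9×18 → 16×18, cost 16·9·18 = 2592; cumulative 5472; (M₄ M₅): 18×9 by 9×6 → 18×6, cost 18·9·6 = 972; (((M₁ M₂) M₃) (M₄ M₅)): 16×18 by 18×6 → 16×6, cost 16·18·6 = 1728; cumulative 8172. Total 8172.
Difference: |5688 − 8172| = 2484.

2484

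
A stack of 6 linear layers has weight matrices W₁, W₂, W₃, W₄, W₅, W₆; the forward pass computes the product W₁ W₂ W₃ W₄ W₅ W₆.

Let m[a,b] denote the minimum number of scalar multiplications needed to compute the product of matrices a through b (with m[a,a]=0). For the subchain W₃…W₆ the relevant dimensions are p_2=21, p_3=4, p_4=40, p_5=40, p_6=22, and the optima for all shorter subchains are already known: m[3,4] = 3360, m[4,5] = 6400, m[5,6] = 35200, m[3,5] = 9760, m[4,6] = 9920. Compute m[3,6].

11768

m[3,6] = min over k∈[3,5] of m[3,k]+m[k+1,6]+p_{2}·p_k·p_{6}.
k=3: 0 + 9920 + 21·4·22 = 11768; k=4: 3360 + 35200 + 21·40·22 = 57040; k=5: 9760 + 0 + 21·40·22 = 28240.
Minimum: 11768 at k=3.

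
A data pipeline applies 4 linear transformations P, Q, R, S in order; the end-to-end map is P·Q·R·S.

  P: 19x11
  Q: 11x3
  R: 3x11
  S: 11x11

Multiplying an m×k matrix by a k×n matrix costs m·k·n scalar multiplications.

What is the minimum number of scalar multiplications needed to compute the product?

1617

Adjacent pairs: PQ = 19·11·3 = 627; QR = 11·3·11 = 363; RS = 3·11·11 = 363.
Length 3: P..R: k=1: 0+363+19·11·11=2662; k=2: 627+0+19·3·11=1254 → min 1254 | Q..S: k=2: 0+363+11·3·11=726; k=3: 363+0+11·11·11=1694 → min 726.
Length 4: P..S: k=1: 0+726+19·11·11=3025; k=2: 627+363+19·3·11=1617; k=3: 1254+0+19·11·11=3553 → min 1617.
Optimal order: ((P·Q)·(R·S)) with cost 1617.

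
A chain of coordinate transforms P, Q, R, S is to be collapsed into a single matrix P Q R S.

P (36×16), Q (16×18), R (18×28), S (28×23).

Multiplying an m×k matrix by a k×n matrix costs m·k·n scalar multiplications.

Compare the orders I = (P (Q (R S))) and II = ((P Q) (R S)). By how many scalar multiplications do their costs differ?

Order I = (P (Q (R S))): (R S): 18×28 by 28×23 → 18×23, cost 18·28·23 = 11592; (Q (R S)): 16×18 by 18×23 → 16×23, cost 16·18·23 = 6624; cumulative 18216; (P (Q (R S))): 36×16 by 16×23 → 36×23, cost 36·16·23 = 13248; cumulative 31464. Total 31464.
Order II = ((P Q) (R S)): (P Q): 36×16 by 16×18 → 36×18, cost 36·16·18 = 10368; (R S): 18×28 by 28×23 → 18×23, cost 18·28·23 = 11592; ((P Q) (R S)): 36×18 by 18×23 → 36×23, cost 36·18·23 = 14904; cumulative 36864. Total 36864.
Difference: |31464 − 36864| = 5400.

5400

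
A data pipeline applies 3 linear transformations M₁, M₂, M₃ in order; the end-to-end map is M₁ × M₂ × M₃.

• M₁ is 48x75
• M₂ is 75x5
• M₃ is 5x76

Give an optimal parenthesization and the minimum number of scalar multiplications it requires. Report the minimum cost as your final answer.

36240

(M₁ × (M₂ × M₃)): cost 302100.
((M₁ × M₂) × M₃): cost 36240.
Optimal: ((M₁ × M₂) × M₃) with cost 36240.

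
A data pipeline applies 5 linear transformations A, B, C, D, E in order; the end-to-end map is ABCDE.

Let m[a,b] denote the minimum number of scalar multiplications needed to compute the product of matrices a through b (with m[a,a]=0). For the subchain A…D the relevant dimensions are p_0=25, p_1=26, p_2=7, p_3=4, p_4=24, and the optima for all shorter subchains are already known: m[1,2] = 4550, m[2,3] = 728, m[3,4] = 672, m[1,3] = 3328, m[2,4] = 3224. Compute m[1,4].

5728

m[1,4] = min over k∈[1,3] of m[1,k]+m[k+1,4]+p_{0}·p_k·p_{4}.
k=1: 0 + 3224 + 25·26·24 = 18824; k=2: 4550 + 672 + 25·7·24 = 9422; k=3: 3328 + 0 + 25·4·24 = 5728.
Minimum: 5728 at k=3.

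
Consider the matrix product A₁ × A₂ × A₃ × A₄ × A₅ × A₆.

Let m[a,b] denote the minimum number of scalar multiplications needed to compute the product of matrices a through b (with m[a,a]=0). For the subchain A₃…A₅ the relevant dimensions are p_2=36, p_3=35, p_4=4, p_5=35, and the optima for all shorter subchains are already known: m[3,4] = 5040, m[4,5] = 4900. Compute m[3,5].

m[3,5] = min over k∈[3,4] of m[3,k]+m[k+1,5]+p_{2}·p_k·p_{5}.
k=3: 0 + 4900 + 36·35·35 = 49000; k=4: 5040 + 0 + 36·4·35 = 10080.
Minimum: 10080 at k=4.

10080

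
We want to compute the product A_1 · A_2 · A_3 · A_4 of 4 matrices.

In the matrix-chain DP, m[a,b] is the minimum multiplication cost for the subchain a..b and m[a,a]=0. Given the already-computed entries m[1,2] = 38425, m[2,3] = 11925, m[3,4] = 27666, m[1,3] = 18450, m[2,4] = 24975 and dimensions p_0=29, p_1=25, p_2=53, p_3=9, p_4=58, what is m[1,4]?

m[1,4] = min over k∈[1,3] of m[1,k]+m[k+1,4]+p_{0}·p_k·p_{4}.
k=1: 0 + 24975 + 29·25·58 = 67025; k=2: 38425 + 27666 + 29·53·58 = 155237; k=3: 18450 + 0 + 29·9·58 = 33588.
Minimum: 33588 at k=3.

33588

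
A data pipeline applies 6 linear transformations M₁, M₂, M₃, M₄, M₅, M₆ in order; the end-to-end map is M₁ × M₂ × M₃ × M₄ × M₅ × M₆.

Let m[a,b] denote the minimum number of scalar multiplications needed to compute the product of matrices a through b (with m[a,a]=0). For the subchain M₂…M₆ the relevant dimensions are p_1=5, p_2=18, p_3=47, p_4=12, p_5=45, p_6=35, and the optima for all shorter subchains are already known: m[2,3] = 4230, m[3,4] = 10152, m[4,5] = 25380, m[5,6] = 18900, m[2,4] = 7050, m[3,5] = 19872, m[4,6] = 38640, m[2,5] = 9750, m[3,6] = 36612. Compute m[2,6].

m[2,6] = min over k∈[2,5] of m[2,k]+m[k+1,6]+p_{1}·p_k·p_{6}.
k=2: 0 + 36612 + 5·18·35 = 39762; k=3: 4230 + 38640 + 5·47·35 = 51095; k=4: 7050 + 18900 + 5·12·35 = 28050; k=5: 9750 + 0 + 5·45·35 = 17625.
Minimum: 17625 at k=5.

17625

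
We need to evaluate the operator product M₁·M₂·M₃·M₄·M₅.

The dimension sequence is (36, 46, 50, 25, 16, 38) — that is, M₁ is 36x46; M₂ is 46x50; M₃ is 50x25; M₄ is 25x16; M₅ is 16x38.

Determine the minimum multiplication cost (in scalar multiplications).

Adjacent pairs: M₁M₂ = 36·46·50 = 82800; M₂M₃ = 46·50·25 = 57500; M₃M₄ = 50·25·16 = 20000; M₄M₅ = 25·16·38 = 15200.
Length 3: M₁..M₃: k=1: 0+57500+36·46·25=98900; k=2: 82800+0+36·50·25=127800 → min 98900 | M₂..M₄: k=2: 0+20000+46·50·16=56800; k=3: 57500+0+46·25·16=75900 → min 56800 | M₃..M₅: k=3: 0+15200+50·25·38=62700; k=4: 20000+0+50·16·38=50400 → min 50400.
Length 4: M₁..M₄: k=1: 0+56800+36·46·16=83296; k=2: 82800+20000+36·50·16=131600; k=3: 98900+0+36·25·16=113300 → min 83296 | M₂..M₅: k=2: 0+50400+46·50·38=137800; k=3: 57500+15200+46·25·38=116400; k=4: 56800+0+46·16·38=84768 → min 84768.
Length 5: M₁..M₅: k=1: 0+84768+36·46·38=147696; k=2: 82800+50400+36·50·38=201600; k=3: 98900+15200+36·25·38=148300; k=4: 83296+0+36·16·38=105184 → min 105184.
Optimal order: ((M₁·(M₂·(M₃·M₄)))·M₅) with cost 105184.

105184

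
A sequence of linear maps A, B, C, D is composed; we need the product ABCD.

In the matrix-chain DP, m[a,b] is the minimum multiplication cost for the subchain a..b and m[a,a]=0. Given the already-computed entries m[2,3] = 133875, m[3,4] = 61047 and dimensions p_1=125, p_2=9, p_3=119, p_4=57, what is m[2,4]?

m[2,4] = min over k∈[2,3] of m[2,k]+m[k+1,4]+p_{1}·p_k·p_{4}.
k=2: 0 + 61047 + 125·9·57 = 125172; k=3: 133875 + 0 + 125·119·57 = 981750.
Minimum: 125172 at k=2.

125172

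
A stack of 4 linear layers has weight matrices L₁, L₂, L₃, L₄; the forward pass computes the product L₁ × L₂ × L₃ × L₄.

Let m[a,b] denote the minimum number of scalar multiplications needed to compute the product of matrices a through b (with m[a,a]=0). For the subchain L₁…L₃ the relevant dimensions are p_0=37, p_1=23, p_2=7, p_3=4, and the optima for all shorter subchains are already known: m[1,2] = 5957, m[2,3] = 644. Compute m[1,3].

4048

m[1,3] = min over k∈[1,2] of m[1,k]+m[k+1,3]+p_{0}·p_k·p_{3}.
k=1: 0 + 644 + 37·23·4 = 4048; k=2: 5957 + 0 + 37·7·4 = 6993.
Minimum: 4048 at k=1.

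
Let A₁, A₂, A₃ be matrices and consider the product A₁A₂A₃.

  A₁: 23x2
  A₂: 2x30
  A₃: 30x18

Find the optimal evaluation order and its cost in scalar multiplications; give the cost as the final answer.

1908

(A₁(A₂A₃)): cost 1908.
((A₁A₂)A₃): cost 13800.
Optimal: (A₁(A₂A₃)) with cost 1908.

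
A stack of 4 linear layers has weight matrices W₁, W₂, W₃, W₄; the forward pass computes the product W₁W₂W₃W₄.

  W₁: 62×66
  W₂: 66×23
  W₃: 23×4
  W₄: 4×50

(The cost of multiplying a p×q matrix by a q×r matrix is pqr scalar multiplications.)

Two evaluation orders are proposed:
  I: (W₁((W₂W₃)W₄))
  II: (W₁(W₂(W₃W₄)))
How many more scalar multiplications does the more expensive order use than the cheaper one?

61228

Order I = (W₁((W₂W₃)W₄)): (W₂W₃): 66×23 by 23×4 → 66×4, cost 66·23·4 = 6072; ((W₂W₃)W₄): 66×4 by 4×50 → 66×50, cost 66·4·50 = 13200; cumulative 19272; (W₁((W₂W₃)W₄)): 62×66 by 66×50 → 62×50, cost 62·66·50 = 204600; cumulative 223872. Total 223872.
Order II = (W₁(W₂(W₃W₄))): (W₃W₄): 23×4 by 4×50 → 23×50, cost 23·4·50 = 4600; (W₂(W₃W₄)): 66×23 by 23×50 → 66×50, cost 66·23·50 = 75900; cumulative 80500; (W₁(W₂(W₃W₄))): 62×66 by 66×50 → 62×50, cost 62·66·50 = 204600; cumulative 285100. Total 285100.
Difference: |223872 − 285100| = 61228.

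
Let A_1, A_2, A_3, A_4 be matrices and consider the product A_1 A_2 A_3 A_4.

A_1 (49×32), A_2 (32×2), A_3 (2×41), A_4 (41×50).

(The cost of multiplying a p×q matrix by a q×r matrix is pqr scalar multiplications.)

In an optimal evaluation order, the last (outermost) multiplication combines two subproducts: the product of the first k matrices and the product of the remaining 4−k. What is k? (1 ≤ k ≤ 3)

2

Adjacent pairs: A_1A_2 = 49·32·2 = 3136; A_2A_3 = 32·2·41 = 2624; A_3A_4 = 2·41·50 = 4100.
Length 3: A_1..A_3: k=1: 0+2624+49·32·41=66912; k=2: 3136+0+49·2·41=7154 → min 7154 | A_2..A_4: k=2: 0+4100+32·2·50=7300; k=3: 2624+0+32·41·50=68224 → min 7300.
Top-level splits: k=1: (A_1..A_1)·(A_2..A_4) → 0+7300+49·32·50 = 85700; k=2: (A_1..A_2)·(A_3..A_4) → 3136+4100+49·2·50 = 12136; k=3: (A_1..A_3)·(A_4..A_4) → 7154+0+49·41·50 = 107604.
Best split is after A_2, i.e. k = 2.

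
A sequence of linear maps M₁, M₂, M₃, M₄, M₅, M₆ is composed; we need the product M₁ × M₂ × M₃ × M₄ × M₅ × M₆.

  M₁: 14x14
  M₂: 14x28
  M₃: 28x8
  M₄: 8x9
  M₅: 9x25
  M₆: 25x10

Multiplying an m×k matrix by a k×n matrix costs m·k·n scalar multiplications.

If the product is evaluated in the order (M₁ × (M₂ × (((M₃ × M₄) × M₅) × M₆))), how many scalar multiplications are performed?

(M₃ × M₄): 28×8 by 8×9 → 28×9, cost 28·8·9 = 2016
((M₃ × M₄) × M₅): 28×9 by 9×25 → 28×25, cost 28·9·25 = 6300; cumulative 8316
(((M₃ × M₄) × M₅) × M₆): 28×25 by 25×10 → 28×10, cost 28·25·10 = 7000; cumulative 15316
(M₂ × (((M₃ × M₄) × M₅) × M₆)): 14×28 by 28×10 → 14×10, cost 14·28·10 = 3920; cumulative 19236
(M₁ × (M₂ × (((M₃ × M₄) × M₅) × M₆))): 14×14 by 14×10 → 14×10, cost 14·14·10 = 1960; cumulative 21196
Total: 21196 scalar multiplications.

21196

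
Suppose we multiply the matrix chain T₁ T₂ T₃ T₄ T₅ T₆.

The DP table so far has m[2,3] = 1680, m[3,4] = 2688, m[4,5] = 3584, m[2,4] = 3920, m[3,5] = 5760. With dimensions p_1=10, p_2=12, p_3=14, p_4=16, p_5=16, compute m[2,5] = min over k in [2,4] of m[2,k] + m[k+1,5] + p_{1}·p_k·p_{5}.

m[2,5] = min over k∈[2,4] of m[2,k]+m[k+1,5]+p_{1}·p_k·p_{5}.
k=2: 0 + 5760 + 10·12·16 = 7680; k=3: 1680 + 3584 + 10·14·16 = 7504; k=4: 3920 + 0 + 10·16·16 = 6480.
Minimum: 6480 at k=4.

6480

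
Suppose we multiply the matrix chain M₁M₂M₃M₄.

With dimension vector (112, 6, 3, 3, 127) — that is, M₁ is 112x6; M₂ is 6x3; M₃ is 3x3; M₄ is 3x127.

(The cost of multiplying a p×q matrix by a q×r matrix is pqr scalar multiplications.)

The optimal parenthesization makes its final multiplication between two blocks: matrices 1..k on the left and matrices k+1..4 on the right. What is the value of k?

Adjacent pairs: M₁M₂ = 112·6·3 = 2016; M₂M₃ = 6·3·3 = 54; M₃M₄ = 3·3·127 = 1143.
Length 3: M₁..M₃: k=1: 0+54+112·6·3=2070; k=2: 2016+0+112·3·3=3024 → min 2070 | M₂..M₄: k=2: 0+1143+6·3·127=3429; k=3: 54+0+6·3·127=2340 → min 2340.
Top-level splits: k=1: (M₁..M₁)·(M₂..M₄) → 0+2340+112·6·127 = 87684; k=2: (M₁..M₂)·(M₃..M₄) → 2016+1143+112·3·127 = 45831; k=3: (M₁..M₃)·(M₄..M₄) → 2070+0+112·3·127 = 44742.
Best split is after M₃, i.e. k = 3.

3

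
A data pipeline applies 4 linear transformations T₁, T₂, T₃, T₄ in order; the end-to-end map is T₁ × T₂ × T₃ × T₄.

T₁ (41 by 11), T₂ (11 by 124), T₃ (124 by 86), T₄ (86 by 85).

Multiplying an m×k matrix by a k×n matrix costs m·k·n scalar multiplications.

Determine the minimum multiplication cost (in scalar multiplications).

236049

Adjacent pairs: T₁T₂ = 41·11·124 = 55924; T₂T₃ = 11·124·86 = 117304; T₃T₄ = 124·86·85 = 906440.
Length 3: T₁..T₃: k=1: 0+117304+41·11·86=156090; k=2: 55924+0+41·124·86=493148 → min 156090 | T₂..T₄: k=2: 0+906440+11·124·85=1022380; k=3: 117304+0+11·86·85=197714 → min 197714.
Length 4: T₁..T₄: k=1: 0+197714+41·11·85=236049; k=2: 55924+906440+41·124·85=1394504; k=3: 156090+0+41·86·85=455800 → min 236049.
Optimal order: (T₁ × ((T₂ × T₃) × T₄)) with cost 236049.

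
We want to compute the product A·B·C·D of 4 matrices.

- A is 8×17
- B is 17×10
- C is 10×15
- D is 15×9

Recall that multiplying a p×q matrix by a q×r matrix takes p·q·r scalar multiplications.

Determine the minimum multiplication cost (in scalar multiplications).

3430

Adjacent pairs: AB = 8·17·10 = 1360; BC = 17·10·15 = 2550; CD = 10·15·9 = 1350.
Length 3: A..C: k=1: 0+2550+8·17·15=4590; k=2: 1360+0+8·10·15=2560 → min 2560 | B..D: k=2: 0+1350+17·10·9=2880; k=3: 2550+0+17·15·9=4845 → min 2880.
Length 4: A..D: k=1: 0+2880+8·17·9=4104; k=2: 1360+1350+8·10·9=3430; k=3: 2560+0+8·15·9=3640 → min 3430.
Optimal order: ((A·B)·(C·D)) with cost 3430.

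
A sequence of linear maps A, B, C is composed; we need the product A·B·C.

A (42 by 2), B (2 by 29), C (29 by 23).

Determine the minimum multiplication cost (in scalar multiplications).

3266

Order (A·(B·C)): (B·C): 2×29 by 29×23 → 2×23, cost 2·29·23 = 1334; (A·(B·C)): 42×2 by 2×23 → 42×23, cost 42·2·23 = 1932; cumulative 3266. Total 3266.
Order ((A·B)·C): (A·B): 42×2 by 2×29 → 42×29, cost 42·2·29 = 2436; ((A·B)·C): 42×29 by 29×23 → 42×23, cost 42·29·23 = 28014; cumulative 30450. Total 30450.
Minimum: 3266.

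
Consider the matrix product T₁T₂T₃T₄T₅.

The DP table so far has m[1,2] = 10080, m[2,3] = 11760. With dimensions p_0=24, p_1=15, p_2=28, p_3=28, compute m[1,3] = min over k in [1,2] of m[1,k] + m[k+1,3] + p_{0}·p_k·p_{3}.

m[1,3] = min over k∈[1,2] of m[1,k]+m[k+1,3]+p_{0}·p_k·p_{3}.
k=1: 0 + 11760 + 24·15·28 = 21840; k=2: 10080 + 0 + 24·28·28 = 28896.
Minimum: 21840 at k=1.

21840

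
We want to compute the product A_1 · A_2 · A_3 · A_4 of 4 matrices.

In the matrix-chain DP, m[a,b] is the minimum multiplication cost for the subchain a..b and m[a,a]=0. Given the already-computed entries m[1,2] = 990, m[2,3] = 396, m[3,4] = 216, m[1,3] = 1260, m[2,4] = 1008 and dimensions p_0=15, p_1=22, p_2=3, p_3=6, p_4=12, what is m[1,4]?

m[1,4] = min over k∈[1,3] of m[1,k]+m[k+1,4]+p_{0}·p_k·p_{4}.
k=1: 0 + 1008 + 15·22·12 = 4968; k=2: 990 + 216 + 15·3·12 = 1746; k=3: 1260 + 0 + 15·6·12 = 2340.
Minimum: 1746 at k=2.

1746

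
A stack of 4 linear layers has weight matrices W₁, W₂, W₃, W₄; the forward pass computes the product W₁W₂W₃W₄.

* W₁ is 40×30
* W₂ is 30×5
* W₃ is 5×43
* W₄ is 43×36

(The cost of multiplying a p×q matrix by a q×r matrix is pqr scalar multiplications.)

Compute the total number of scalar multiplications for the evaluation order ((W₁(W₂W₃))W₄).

(W₂W₃): 30×5 by 5×43 → 30×43, cost 30·5·43 = 6450
(W₁(W₂W₃)): 40×30 by 30×43 → 40×43, cost 40·30·43 = 51600; cumulative 58050
((W₁(W₂W₃))W₄): 40×43 by 43×36 → 40×36, cost 40·43·36 = 61920; cumulative 119970
Total: 119970 scalar multiplications.

119970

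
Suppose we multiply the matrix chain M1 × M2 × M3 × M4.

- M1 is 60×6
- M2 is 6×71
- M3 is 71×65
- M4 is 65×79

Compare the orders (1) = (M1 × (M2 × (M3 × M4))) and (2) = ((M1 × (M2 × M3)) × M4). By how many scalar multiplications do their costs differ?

67489

Order (1) = (M1 × (M2 × (M3 × M4))): (M3 × M4): 71×65 by 65×79 → 71×79, cost 71·65·79 = 364585; (M2 × (M3 × M4)): 6×71 by 71×79 → 6×79, cost 6·71·79 = 33654; cumulative 398239; (M1 × (M2 × (M3 × M4))): 60×6 by 6×79 → 60×79, cost 60·6·79 = 28440; cumulative 426679. Total 426679.
Order (2) = ((M1 × (M2 × M3)) × M4): (M2 × M3): 6×71 by 71×65 → 6×65, cost 6·71·65 = 27690; (M1 × (M2 × M3)): 60×6 by 6×65 → 60×65, cost 60·6·65 = 23400; cumulative 51090; ((M1 × (M2 × M3)) × M4): 60×65 by 65×79 → 60×79, cost 60·65·79 = 308100; cumulative 359190. Total 359190.
Difference: |426679 − 359190| = 67489.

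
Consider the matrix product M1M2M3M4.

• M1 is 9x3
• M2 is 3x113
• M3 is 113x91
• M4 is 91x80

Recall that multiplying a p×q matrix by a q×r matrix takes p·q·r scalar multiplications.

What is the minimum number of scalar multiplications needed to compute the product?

Adjacent pairs: M1M2 = 9·3·113 = 3051; M2M3 = 3·113·91 = 30849; M3M4 = 113·91·80 = 822640.
Length 3: M1..M3: k=1: 0+30849+9·3·91=33306; k=2: 3051+0+9·113·91=95598 → min 33306 | M2..M4: k=2: 0+822640+3·113·80=849760; k=3: 30849+0+3·91·80=52689 → min 52689.
Length 4: M1..M4: k=1: 0+52689+9·3·80=54849; k=2: 3051+822640+9·113·80=907051; k=3: 33306+0+9·91·80=98826 → min 54849.
Optimal order: (M1((M2M3)M4)) with cost 54849.

54849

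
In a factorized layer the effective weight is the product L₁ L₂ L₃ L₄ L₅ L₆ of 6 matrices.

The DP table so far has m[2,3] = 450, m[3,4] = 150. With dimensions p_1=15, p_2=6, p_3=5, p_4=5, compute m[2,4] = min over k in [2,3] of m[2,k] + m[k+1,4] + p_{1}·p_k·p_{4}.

m[2,4] = min over k∈[2,3] of m[2,k]+m[k+1,4]+p_{1}·p_k·p_{4}.
k=2: 0 + 150 + 15·6·5 = 600; k=3: 450 + 0 + 15·5·5 = 825.
Minimum: 600 at k=2.

600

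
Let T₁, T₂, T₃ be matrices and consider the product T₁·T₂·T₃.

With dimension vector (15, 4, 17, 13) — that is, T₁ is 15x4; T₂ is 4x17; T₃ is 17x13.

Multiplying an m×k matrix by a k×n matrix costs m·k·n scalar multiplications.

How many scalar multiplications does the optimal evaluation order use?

Order (T₁·(T₂·T₃)): (T₂·T₃): 4×17 by 17×13 → 4×13, cost 4·17·13 = 884; (T₁·(T₂·T₃)): 15×4 by 4×13 → 15×13, cost 15·4·13 = 780; cumulative 1664. Total 1664.
Order ((T₁·T₂)·T₃): (T₁·T₂): 15×4 by 4×17 → 15×17, cost 15·4·17 = 1020; ((T₁·T₂)·T₃): 15×17 by 17×13 → 15×13, cost 15·17·13 = 3315; cumulative 4335. Total 4335.
Minimum: 1664.

1664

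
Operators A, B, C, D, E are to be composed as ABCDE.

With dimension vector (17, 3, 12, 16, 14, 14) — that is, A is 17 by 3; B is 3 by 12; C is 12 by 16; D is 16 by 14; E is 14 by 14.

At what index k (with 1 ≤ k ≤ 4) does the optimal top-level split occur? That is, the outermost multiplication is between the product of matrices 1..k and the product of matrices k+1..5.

Adjacent pairs: AB = 17·3·12 = 612; BC = 3·12·16 = 576; CD = 12·16·14 = 2688; DE = 16·14·14 = 3136.
Length 3: A..C: k=1: 0+576+17·3·16=1392; k=2: 612+0+17·12·16=3876 → min 1392 | B..D: k=2: 0+2688+3·12·14=3192; k=3: 576+0+3·16·14=1248 → min 1248 | C..E: k=3: 0+3136+12·16·14=5824; k=4: 2688+0+12·14·14=5040 → min 5040.
Length 4: A..D: k=1: 0+1248+17·3·14=1962; k=2: 612+2688+17·12·14=6156; k=3: 1392+0+17·16·14=5200 → min 1962 | B..E: k=2: 0+5040+3·12·14=5544; k=3: 576+3136+3·16·14=4384; k=4: 1248+0+3·14·14=1836 → min 1836.
Top-level splits: k=1: (A..A)·(B..E) → 0+1836+17·3·14 = 2550; k=2: (A..B)·(C..E) → 612+5040+17·12·14 = 8508; k=3: (A..C)·(D..E) → 1392+3136+17·16·14 = 8336; k=4: (A..D)·(E..E) → 1962+0+17·14·14 = 5294.
Best split is after A, i.e. k = 1.

1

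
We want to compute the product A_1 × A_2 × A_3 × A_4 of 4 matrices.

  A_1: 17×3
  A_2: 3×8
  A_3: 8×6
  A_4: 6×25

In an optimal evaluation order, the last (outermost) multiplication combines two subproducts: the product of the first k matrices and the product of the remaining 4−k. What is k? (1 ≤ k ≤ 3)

Adjacent pairs: A_1A_2 = 17·3·8 = 408; A_2A_3 = 3·8·6 = 144; A_3A_4 = 8·6·25 = 1200.
Length 3: A_1..A_3: k=1: 0+144+17·3·6=450; k=2: 408+0+17·8·6=1224 → min 450 | A_2..A_4: k=2: 0+1200+3·8·25=1800; k=3: 144+0+3·6·25=594 → min 594.
Top-level splits: k=1: (A_1..A_1)·(A_2..A_4) → 0+594+17·3·25 = 1869; k=2: (A_1..A_2)·(A_3..A_4) → 408+1200+17·8·25 = 5008; k=3: (A_1..A_3)·(A_4..A_4) → 450+0+17·6·25 = 3000.
Best split is after A_1, i.e. k = 1.

1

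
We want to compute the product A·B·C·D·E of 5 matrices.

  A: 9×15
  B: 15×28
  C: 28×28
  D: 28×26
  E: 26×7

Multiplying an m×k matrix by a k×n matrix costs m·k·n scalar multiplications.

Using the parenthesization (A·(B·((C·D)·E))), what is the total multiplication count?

29365

(C·D): 28×28 by 28×26 → 28×26, cost 28·28·26 = 20384
((C·D)·E): 28×26 by 26×7 → 28×7, cost 28·26·7 = 5096; cumulative 25480
(B·((C·D)·E)): 15×28 by 28×7 → 15×7, cost 15·28·7 = 2940; cumulative 28420
(A·(B·((C·D)·E))): 9×15 by 15×7 → 9×7, cost 9·15·7 = 945; cumulative 29365
Total: 29365 scalar multiplications.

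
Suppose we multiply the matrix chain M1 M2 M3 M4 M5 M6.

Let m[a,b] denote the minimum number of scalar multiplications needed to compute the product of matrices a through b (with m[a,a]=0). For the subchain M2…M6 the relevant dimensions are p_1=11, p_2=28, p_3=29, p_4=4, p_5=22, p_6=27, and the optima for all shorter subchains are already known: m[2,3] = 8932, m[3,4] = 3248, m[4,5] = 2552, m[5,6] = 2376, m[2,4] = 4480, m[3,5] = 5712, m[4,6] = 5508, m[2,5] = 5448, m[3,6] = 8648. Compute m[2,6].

m[2,6] = min over k∈[2,5] of m[2,k]+m[k+1,6]+p_{1}·p_k·p_{6}.
k=2: 0 + 8648 + 11·28·27 = 16964; k=3: 8932 + 5508 + 11·29·27 = 23053; k=4: 4480 + 2376 + 11·4·27 = 8044; k=5: 5448 + 0 + 11·22·27 = 11982.
Minimum: 8044 at k=4.

8044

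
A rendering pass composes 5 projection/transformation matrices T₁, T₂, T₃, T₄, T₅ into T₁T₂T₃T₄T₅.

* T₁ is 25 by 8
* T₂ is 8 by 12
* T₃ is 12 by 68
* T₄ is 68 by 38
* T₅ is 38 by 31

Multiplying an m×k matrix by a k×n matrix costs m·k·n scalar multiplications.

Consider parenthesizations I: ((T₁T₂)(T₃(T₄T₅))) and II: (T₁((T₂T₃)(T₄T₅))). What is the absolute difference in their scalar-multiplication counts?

7404

Order I = ((T₁T₂)(T₃(T₄T₅))): (T₁T₂): 25×8 by 8×12 → 25×12, cost 25·8·12 = 2400; (T₄T₅): 68×38 by 38×31 → 68×31, cost 68·38·31 = 80104; (T₃(T₄T₅)): 12×68 by 68×31 → 12×31, cost 12·68·31 = 25296; cumulative 105400; ((T₁T₂)(T₃(T₄T₅))): 25×12 by 12×31 → 25×31, cost 25·12·31 = 9300; cumulative 117100. Total 117100.
Order II = (T₁((T₂T₃)(T₄T₅))): (T₂T₃): 8×12 by 12×68 → 8×68, cost 8·12·68 = 6528; (T₄T₅): 68×38 by 38×31 → 68×31, cost 68·38·31 = 80104; ((T₂T₃)(T₄T₅)): 8×68 by 68×31 → 8×31, cost 8·68·31 = 16864; cumulative 103496; (T₁((T₂T₃)(T₄T₅))): 25×8 by 8×31 → 25×31, cost 25·8·31 = 6200; cumulative 109696. Total 109696.
Difference: |117100 − 109696| = 7404.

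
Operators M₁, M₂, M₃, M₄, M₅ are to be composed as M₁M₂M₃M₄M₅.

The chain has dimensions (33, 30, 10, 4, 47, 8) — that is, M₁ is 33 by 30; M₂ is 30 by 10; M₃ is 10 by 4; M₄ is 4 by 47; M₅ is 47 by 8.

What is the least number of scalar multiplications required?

Adjacent pairs: M₁M₂ = 33·30·10 = 9900; M₂M₃ = 30·10·4 = 1200; M₃M₄ = 10·4·47 = 1880; M₄M₅ = 4·47·8 = 1504.
Length 3: M₁..M₃: k=1: 0+1200+33·30·4=5160; k=2: 9900+0+33·10·4=11220 → min 5160 | M₂..M₄: k=2: 0+1880+30·10·47=15980; k=3: 1200+0+30·4·47=6840 → min 6840 | M₃..M₅: k=3: 0+1504+10·4·8=1824; k=4: 1880+0+10·47·8=5640 → min 1824.
Length 4: M₁..M₄: k=1: 0+6840+33·30·47=53370; k=2: 9900+1880+33·10·47=27290; k=3: 5160+0+33·4·47=11364 → min 11364 | M₂..M₅: k=2: 0+1824+30·10·8=4224; k=3: 1200+1504+30·4·8=3664; k=4: 6840+0+30·47·8=18120 → min 3664.
Length 5: M₁..M₅: k=1: 0+3664+33·30·8=11584; k=2: 9900+1824+33·10·8=14364; k=3: 5160+1504+33·4·8=7720; k=4: 11364+0+33·47·8=23772 → min 7720.
Optimal order: ((M₁(M₂M₃))(M₄M₅)) with cost 7720.

7720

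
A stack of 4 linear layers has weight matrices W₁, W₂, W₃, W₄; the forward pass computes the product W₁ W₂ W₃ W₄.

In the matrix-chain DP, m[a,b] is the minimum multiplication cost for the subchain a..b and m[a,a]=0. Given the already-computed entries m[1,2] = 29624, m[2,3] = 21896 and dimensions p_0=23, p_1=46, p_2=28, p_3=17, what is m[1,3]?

39882

m[1,3] = min over k∈[1,2] of m[1,k]+m[k+1,3]+p_{0}·p_k·p_{3}.
k=1: 0 + 21896 + 23·46·17 = 39882; k=2: 29624 + 0 + 23·28·17 = 40572.
Minimum: 39882 at k=1.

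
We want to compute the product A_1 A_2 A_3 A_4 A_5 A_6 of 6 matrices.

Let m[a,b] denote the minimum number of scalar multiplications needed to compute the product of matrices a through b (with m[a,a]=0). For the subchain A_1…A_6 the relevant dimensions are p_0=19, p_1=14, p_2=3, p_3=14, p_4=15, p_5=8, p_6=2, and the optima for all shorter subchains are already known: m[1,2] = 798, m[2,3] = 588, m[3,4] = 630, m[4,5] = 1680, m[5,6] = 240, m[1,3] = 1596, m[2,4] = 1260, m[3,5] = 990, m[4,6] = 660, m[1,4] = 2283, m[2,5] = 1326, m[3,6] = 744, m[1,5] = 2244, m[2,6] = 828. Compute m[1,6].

1360

m[1,6] = min over k∈[1,5] of m[1,k]+m[k+1,6]+p_{0}·p_k·p_{6}.
k=1: 0 + 828 + 19·14·2 = 1360; k=2: 798 + 744 + 19·3·2 = 1656; k=3: 1596 + 660 + 19·14·2 = 2788; k=4: 2283 + 240 + 19·15·2 = 3093; k=5: 2244 + 0 + 19·8·2 = 2548.
Minimum: 1360 at k=1.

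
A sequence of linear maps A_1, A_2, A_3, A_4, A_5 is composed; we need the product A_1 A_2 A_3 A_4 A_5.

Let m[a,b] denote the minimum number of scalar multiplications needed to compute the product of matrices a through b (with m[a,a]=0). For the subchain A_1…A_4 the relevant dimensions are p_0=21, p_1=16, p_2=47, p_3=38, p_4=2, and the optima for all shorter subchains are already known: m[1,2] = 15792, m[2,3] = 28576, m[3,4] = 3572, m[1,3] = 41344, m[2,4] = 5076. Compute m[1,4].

m[1,4] = min over k∈[1,3] of m[1,k]+m[k+1,4]+p_{0}·p_k·p_{4}.
k=1: 0 + 5076 + 21·16·2 = 5748; k=2: 15792 + 3572 + 21·47·2 = 21338; k=3: 41344 + 0 + 21·38·2 = 42940.
Minimum: 5748 at k=1.

5748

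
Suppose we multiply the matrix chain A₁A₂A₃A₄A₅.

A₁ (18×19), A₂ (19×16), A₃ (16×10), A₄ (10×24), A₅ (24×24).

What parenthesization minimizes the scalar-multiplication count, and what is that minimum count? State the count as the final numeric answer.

Adjacent pairs: A₁A₂ = 18·19·16 = 5472; A₂A₃ = 19·16·10 = 3040; A₃A₄ = 16·10·24 = 3840; A₄A₅ = 10·24·24 = 5760.
Length 3: A₁..A₃: k=1: 0+3040+18·19·10=6460; k=2: 5472+0+18·16·10=8352 → min 6460 | A₂..A₄: k=2: 0+3840+19·16·24=11136; k=3: 3040+0+19·10·24=7600 → min 7600 | A₃..A₅: k=3: 0+5760+16·10·24=9600; k=4: 3840+0+16·24·24=13056 → min 9600.
Length 4: A₁..A₄: k=1: 0+7600+18·19·24=15808; k=2: 5472+3840+18·16·24=16224; k=3: 6460+0+18·10·24=10780 → min 10780 | A₂..A₅: k=2: 0+9600+19·16·24=16896; k=3: 3040+5760+19·10·24=13360; k=4: 7600+0+19·24·24=18544 → min 13360.
Length 5: A₁..A₅: k=1: 0+13360+18·19·24=21568; k=2: 5472+9600+18·16·24=21984; k=3: 6460+5760+18·10·24=16540; k=4: 10780+0+18·24·24=21148 → min 16540.
Optimal parenthesization: ((A₁(A₂A₃))(A₄A₅)) with cost 16540.

16540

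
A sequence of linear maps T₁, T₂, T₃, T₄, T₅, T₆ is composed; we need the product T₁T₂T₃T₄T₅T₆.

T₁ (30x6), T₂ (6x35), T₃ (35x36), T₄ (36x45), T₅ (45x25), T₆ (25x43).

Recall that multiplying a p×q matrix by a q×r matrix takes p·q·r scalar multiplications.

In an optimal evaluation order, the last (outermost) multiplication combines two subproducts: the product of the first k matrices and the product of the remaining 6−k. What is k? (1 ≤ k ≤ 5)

Adjacent pairs: T₁T₂ = 30·6·35 = 6300; T₂T₃ = 6·35·36 = 7560; T₃T₄ = 35·36·45 = 56700; T₄T₅ = 36·45·25 = 40500; T₅T₆ = 45·25·43 = 48375.
Length 3: T₁..T₃: k=1: 0+7560+30·6·36=14040; k=2: 6300+0+30·35·36=44100 → min 14040 | T₂..T₄: k=2: 0+56700+6·35·45=66150; k=3: 7560+0+6·36·45=17280 → min 17280 | T₃..T₅: k=3: 0+40500+35·36·25=72000; k=4: 56700+0+35·45·25=96075 → min 72000 | T₄..T₆: k=4: 0+48375+36·45·43=118035; k=5: 40500+0+36·25·43=79200 → min 79200.
Length 4: T₁..T₄: k=1: 0+17280+30·6·45=25380; k=2: 6300+56700+30·35·45=110250; k=3: 14040+0+30·36·45=62640 → min 25380 | T₂..T₅: k=2: 0+72000+6·35·25=77250; k=3: 7560+40500+6·36·25=53460; k=4: 17280+0+6·45·25=24030 → min 24030 | T₃..T₆: k=3: 0+79200+35·36·43=133380; k=4: 56700+48375+35·45·43=172800; k=5: 72000+0+35·25·43=109625 → min 109625.
Length 5: T₁..T₅: k=1: 0+24030+30·6·25=28530; k=2: 6300+72000+30·35·25=104550; k=3: 14040+40500+30·36·25=81540; k=4: 25380+0+30·45·25=59130 → min 28530 | T₂..T₆: k=2: 0+109625+6·35·43=118655; k=3: 7560+79200+6·36·43=96048; k=4: 17280+48375+6·45·43=77265; k=5: 24030+0+6·25·43=30480 → min 30480.
Top-level splits: k=1: (T₁..T₁)·(T₂..T₆) → 0+30480+30·6·43 = 38220; k=2: (T₁..T₂)·(T₃..T₆) → 6300+109625+30·35·43 = 161075; k=3: (T₁..T₃)·(T₄..T₆) → 14040+79200+30·36·43 = 139680; k=4: (T₁..T₄)·(T₅..T₆) → 25380+48375+30·45·43 = 131805; k=5: (T₁..T₅)·(T₆..T₆) → 28530+0+30·25·43 = 60780.
Best split is after T₁, i.e. k = 1.

1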